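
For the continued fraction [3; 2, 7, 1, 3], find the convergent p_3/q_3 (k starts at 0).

59/17

Using pₖ = aₖpₖ₋₁ + pₖ₋₂, qₖ = aₖqₖ₋₁ + qₖ₋₂ (with p₋₁=1, p₋₂=0, q₋₁=0, q₋₂=1):
  k=0: a=3, p=3, q=1
  k=1: a=2, p=7, q=2
  k=2: a=7, p=52, q=15
  k=3: a=1, p=59, q=17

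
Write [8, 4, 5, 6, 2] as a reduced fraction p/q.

Fold from the inside: start with 2/1.
  6 + 1/2 = 13/2
  5 + 2/13 = 67/13
  4 + 13/67 = 281/67
  8 + 67/281 = 2315/281

2315/281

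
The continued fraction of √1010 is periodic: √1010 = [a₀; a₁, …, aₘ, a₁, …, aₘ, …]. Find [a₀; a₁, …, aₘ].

a₀ = ⌊√1010⌋ = 31.
With m₀=0, d₀=1 and mₖ₊₁ = dₖaₖ − mₖ, dₖ₊₁ = (n − mₖ₊₁²)/dₖ, aₖ₊₁ = ⌊(a₀+mₖ₊₁)/dₖ₊₁⌋:
  k=1: m=31, d=49, a=1
  k=2: m=18, d=14, a=3
  k=3: m=24, d=31, a=1
  k=4: m=7, d=31, a=1
  k=5: m=24, d=14, a=3
  k=6: m=18, d=49, a=1
  k=7: m=31, d=1, a=62
d=1 and a=2a₀=62 at k=7, so the next step gives (m, d) = (31, 49) again — its k=1 value — and the period has length 7.

[31; 1, 3, 1, 1, 3, 1, 62]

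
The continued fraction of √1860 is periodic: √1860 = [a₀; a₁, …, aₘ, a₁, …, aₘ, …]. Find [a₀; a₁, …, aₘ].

[43; 7, 1, 4, 1, 7, 86]

a₀ = ⌊√1860⌋ = 43.
With m₀=0, d₀=1 and mₖ₊₁ = dₖaₖ − mₖ, dₖ₊₁ = (n − mₖ₊₁²)/dₖ, aₖ₊₁ = ⌊(a₀+mₖ₊₁)/dₖ₊₁⌋:
  k=1: m=43, d=11, a=7
  k=2: m=34, d=64, a=1
  k=3: m=30, d=15, a=4
  k=4: m=30, d=64, a=1
  k=5: m=34, d=11, a=7
  k=6: m=43, d=1, a=86
d=1 and a=2a₀=86 at k=6, so the next step gives (m, d) = (43, 11) again — its k=1 value — and the period has length 6.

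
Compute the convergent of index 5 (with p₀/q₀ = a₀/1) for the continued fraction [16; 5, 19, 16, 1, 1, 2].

Using pₖ = aₖpₖ₋₁ + pₖ₋₂, qₖ = aₖqₖ₋₁ + qₖ₋₂ (with p₋₁=1, p₋₂=0, q₋₁=0, q₋₂=1):
  k=0: a=16, p=16, q=1
  k=1: a=5, p=81, q=5
  k=2: a=19, p=1555, q=96
  k=3: a=16, p=24961, q=1541
  k=4: a=1, p=26516, q=1637
  k=5: a=1, p=51477, q=3178

51477/3178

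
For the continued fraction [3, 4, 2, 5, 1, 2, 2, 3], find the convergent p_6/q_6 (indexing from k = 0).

Using pₖ = aₖpₖ₋₁ + pₖ₋₂, qₖ = aₖqₖ₋₁ + qₖ₋₂ (with p₋₁=1, p₋₂=0, q₋₁=0, q₋₂=1):
  k=0: a=3, p=3, q=1
  k=1: a=4, p=13, q=4
  k=2: a=2, p=29, q=9
  k=3: a=5, p=158, q=49
  k=4: a=1, p=187, q=58
  k=5: a=2, p=532, q=165
  k=6: a=2, p=1251, q=388

1251/388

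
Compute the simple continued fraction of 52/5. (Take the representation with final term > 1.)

[10; 2, 2]

52 = 10×5 + 2
5 = 2×2 + 1
2 = 2×1 + 0  (stop)
So 52/5 = [10; 2, 2].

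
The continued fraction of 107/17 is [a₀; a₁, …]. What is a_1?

107 = 6·17 + 5   →  a_0 = 6
17 = 3·5 + 2   →  a_1 = 3

3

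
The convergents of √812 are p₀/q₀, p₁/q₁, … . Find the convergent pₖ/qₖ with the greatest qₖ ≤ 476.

√812 = [28; 2, 56, …] (period length 2).
Convergents:
  p_0/q_0 = 28/1
  p_1/q_1 = 57/2
  p_2/q_2 = 3220/113
  p_3/q_3 = 6497/228
  p_4/q_4 = 367052/12881
q_3 = 228 ≤ 476 < 12881 = q_4, so the answer is 6497/228.

6497/228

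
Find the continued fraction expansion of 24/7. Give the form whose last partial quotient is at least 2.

24 = 3*7 + 3
7 = 2*3 + 1
3 = 3*1 + 0  (stop)
So 24/7 = [3; 2, 3].

[3; 2, 3]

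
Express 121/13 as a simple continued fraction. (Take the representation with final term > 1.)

121 = 9×13 + 4
13 = 3×4 + 1
4 = 4×1 + 0  (stop)
So 121/13 = [9; 3, 4].

[9; 3, 4]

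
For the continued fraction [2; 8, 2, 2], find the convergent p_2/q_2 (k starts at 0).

Using pₖ = aₖpₖ₋₁ + pₖ₋₂, qₖ = aₖqₖ₋₁ + qₖ₋₂ (with p₋₁=1, p₋₂=0, q₋₁=0, q₋₂=1):
  k=0: a=2, p=2, q=1
  k=1: a=8, p=17, q=8
  k=2: a=2, p=36, q=17

36/17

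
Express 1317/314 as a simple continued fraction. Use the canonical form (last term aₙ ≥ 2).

[4; 5, 6, 1, 3, 2]

1317 = 4*314 + 61
314 = 5*61 + 9
61 = 6*9 + 7
9 = 1*7 + 2
7 = 3*2 + 1
2 = 2*1 + 0  (stop)
So 1317/314 = [4; 5, 6, 1, 3, 2].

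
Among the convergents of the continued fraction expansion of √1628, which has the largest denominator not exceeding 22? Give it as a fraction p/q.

807/20

√1628 = [40; 2, 1, 6, 1, 2, 80, …] (period length 6).
Convergents:
  p_0/q_0 = 40/1
  p_1/q_1 = 81/2
  p_2/q_2 = 121/3
  p_3/q_3 = 807/20
  p_4/q_4 = 928/23
q_3 = 20 ≤ 22 < 23 = q_4, so the answer is 807/20.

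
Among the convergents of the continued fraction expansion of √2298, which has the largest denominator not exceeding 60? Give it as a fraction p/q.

767/16

√2298 = [47; 1, 14, 1, 94, …] (period length 4).
Convergents:
  p_0/q_0 = 47/1
  p_1/q_1 = 48/1
  p_2/q_2 = 719/15
  p_3/q_3 = 767/16
  p_4/q_4 = 72817/1519
q_3 = 16 ≤ 60 < 1519 = q_4, so the answer is 767/16.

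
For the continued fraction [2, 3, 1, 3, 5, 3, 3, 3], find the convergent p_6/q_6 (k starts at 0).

1892/835

Using pₖ = aₖpₖ₋₁ + pₖ₋₂, qₖ = aₖqₖ₋₁ + qₖ₋₂ (with p₋₁=1, p₋₂=0, q₋₁=0, q₋₂=1):
  k=0: a=2, p=2, q=1
  k=1: a=3, p=7, q=3
  k=2: a=1, p=9, q=4
  k=3: a=3, p=34, q=15
  k=4: a=5, p=179, q=79
  k=5: a=3, p=571, q=252
  k=6: a=3, p=1892, q=835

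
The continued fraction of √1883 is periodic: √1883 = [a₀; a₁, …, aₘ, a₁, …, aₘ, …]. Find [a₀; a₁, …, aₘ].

[43; 2, 1, 1, 5, 1, 1, 2, 86]

a₀ = ⌊√1883⌋ = 43.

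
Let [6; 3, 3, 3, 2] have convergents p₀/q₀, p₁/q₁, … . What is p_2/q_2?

Using pₖ = aₖpₖ₋₁ + pₖ₋₂, qₖ = aₖqₖ₋₁ + qₖ₋₂ (with p₋₁=1, p₋₂=0, q₋₁=0, q₋₂=1):
  k=0: a=6, p=6, q=1
  k=1: a=3, p=19, q=3
  k=2: a=3, p=63, q=10

63/10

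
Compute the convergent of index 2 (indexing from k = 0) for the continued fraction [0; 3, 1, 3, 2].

1/4

Using pₖ = aₖpₖ₋₁ + pₖ₋₂, qₖ = aₖqₖ₋₁ + qₖ₋₂ (with p₋₁=1, p₋₂=0, q₋₁=0, q₋₂=1):
  k=0: a=0, p=0, q=1
  k=1: a=3, p=1, q=3
  k=2: a=1, p=1, q=4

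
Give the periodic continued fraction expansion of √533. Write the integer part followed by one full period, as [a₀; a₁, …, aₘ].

a₀ = ⌊√533⌋ = 23.
With m₀=0, d₀=1 and mₖ₊₁ = dₖaₖ − mₖ, dₖ₊₁ = (n − mₖ₊₁²)/dₖ, aₖ₊₁ = ⌊(a₀+mₖ₊₁)/dₖ₊₁⌋:
  k=1: m=23, d=4, a=11
  k=2: m=21, d=23, a=1
  k=3: m=2, d=23, a=1
  k=4: m=21, d=4, a=11
  k=5: m=23, d=1, a=46
d=1 and a=2a₀=46 at k=5, so the next step gives (m, d) = (23, 4) again — its k=1 value — and the period has length 5.

[23; 11, 1, 1, 11, 46]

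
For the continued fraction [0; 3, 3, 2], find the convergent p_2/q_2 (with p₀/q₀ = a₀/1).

3/10

Using pₖ = aₖpₖ₋₁ + pₖ₋₂, qₖ = aₖqₖ₋₁ + qₖ₋₂ (with p₋₁=1, p₋₂=0, q₋₁=0, q₋₂=1):
  k=0: a=0, p=0, q=1
  k=1: a=3, p=1, q=3
  k=2: a=3, p=3, q=10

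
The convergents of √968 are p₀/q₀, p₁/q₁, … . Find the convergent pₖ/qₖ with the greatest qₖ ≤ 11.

√968 = [31; 8, 1, 6, 1, 8, 62, …] (period length 6).
Convergents:
  p_0/q_0 = 31/1
  p_1/q_1 = 249/8
  p_2/q_2 = 280/9
  p_3/q_3 = 1929/62
q_2 = 9 ≤ 11 < 62 = q_3, so the answer is 280/9.

280/9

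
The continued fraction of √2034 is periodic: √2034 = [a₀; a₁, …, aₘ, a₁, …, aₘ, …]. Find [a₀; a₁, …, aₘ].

[45; 10, 90]

a₀ = ⌊√2034⌋ = 45.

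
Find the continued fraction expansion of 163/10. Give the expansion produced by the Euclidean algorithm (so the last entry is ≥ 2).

[16; 3, 3]

163 = 16·10 + 3
10 = 3·3 + 1
3 = 3·1 + 0  (stop)
So 163/10 = [16; 3, 3].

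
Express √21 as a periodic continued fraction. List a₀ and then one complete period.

[4; 1, 1, 2, 1, 1, 8]

a₀ = ⌊√21⌋ = 4.
With m₀=0, d₀=1 and mₖ₊₁ = dₖaₖ − mₖ, dₖ₊₁ = (n − mₖ₊₁²)/dₖ, aₖ₊₁ = ⌊(a₀+mₖ₊₁)/dₖ₊₁⌋:
  k=1: m=4, d=5, a=1
  k=2: m=1, d=4, a=1
  k=3: m=3, d=3, a=2
  k=4: m=3, d=4, a=1
  k=5: m=1, d=5, a=1
  k=6: m=4, d=1, a=8
d=1 and a=2a₀=8 at k=6, so the next step gives (m, d) = (4, 5) again — its k=1 value — and the period has length 6.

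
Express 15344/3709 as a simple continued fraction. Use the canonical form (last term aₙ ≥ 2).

[4; 7, 3, 3, 8, 6]

15344 = 4·3709 + 508
3709 = 7·508 + 153
508 = 3·153 + 49
153 = 3·49 + 6
49 = 8·6 + 1
6 = 6·1 + 0  (stop)
So 15344/3709 = [4; 7, 3, 3, 8, 6].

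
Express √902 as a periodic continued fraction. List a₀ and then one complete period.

[30; 30, 60]

a₀ = ⌊√902⌋ = 30.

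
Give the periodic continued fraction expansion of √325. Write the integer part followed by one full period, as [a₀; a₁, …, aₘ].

[18; 36]

a₀ = ⌊√325⌋ = 18.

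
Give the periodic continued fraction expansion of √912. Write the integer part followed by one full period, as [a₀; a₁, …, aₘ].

[30; 5, 60]

a₀ = ⌊√912⌋ = 30.
With m₀=0, d₀=1 and mₖ₊₁ = dₖaₖ − mₖ, dₖ₊₁ = (n − mₖ₊₁²)/dₖ, aₖ₊₁ = ⌊(a₀+mₖ₊₁)/dₖ₊₁⌋:
  k=1: m=30, d=12, a=5
  k=2: m=30, d=1, a=60
d=1 and a=2a₀=60 at k=2, so the next step gives (m, d) = (30, 12) again — its k=1 value — and the period has length 2.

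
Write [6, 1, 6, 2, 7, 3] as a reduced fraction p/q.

2410/351

Fold from the inside: start with 3/1.
  7 + 1/3 = 22/3
  2 + 3/22 = 47/22
  6 + 22/47 = 304/47
  1 + 47/304 = 351/304
  6 + 304/351 = 2410/351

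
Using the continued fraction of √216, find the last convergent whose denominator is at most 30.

√216 = [14; 1, 2, 3, 2, 1, 28, …] (period length 6).
Convergents:
  p_0/q_0 = 14/1
  p_1/q_1 = 15/1
  p_2/q_2 = 44/3
  p_3/q_3 = 147/10
  p_4/q_4 = 338/23
  p_5/q_5 = 485/33
q_4 = 23 ≤ 30 < 33 = q_5, so the answer is 338/23.

338/23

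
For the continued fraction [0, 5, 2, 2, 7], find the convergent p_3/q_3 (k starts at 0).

5/27

Using pₖ = aₖpₖ₋₁ + pₖ₋₂, qₖ = aₖqₖ₋₁ + qₖ₋₂ (with p₋₁=1, p₋₂=0, q₋₁=0, q₋₂=1):
  k=0: a=0, p=0, q=1
  k=1: a=5, p=1, q=5
  k=2: a=2, p=2, q=11
  k=3: a=2, p=5, q=27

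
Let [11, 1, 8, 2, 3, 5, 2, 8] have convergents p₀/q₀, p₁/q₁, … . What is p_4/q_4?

785/66

Using pₖ = aₖpₖ₋₁ + pₖ₋₂, qₖ = aₖqₖ₋₁ + qₖ₋₂ (with p₋₁=1, p₋₂=0, q₋₁=0, q₋₂=1):
  k=0: a=11, p=11, q=1
  k=1: a=1, p=12, q=1
  k=2: a=8, p=107, q=9
  k=3: a=2, p=226, q=19
  k=4: a=3, p=785, q=66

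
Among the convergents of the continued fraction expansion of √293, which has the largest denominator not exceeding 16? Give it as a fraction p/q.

√293 = [17; 8, 1, 1, 8, 34, …] (period length 5).
Convergents:
  p_0/q_0 = 17/1
  p_1/q_1 = 137/8
  p_2/q_2 = 154/9
  p_3/q_3 = 291/17
q_2 = 9 ≤ 16 < 17 = q_3, so the answer is 154/9.

154/9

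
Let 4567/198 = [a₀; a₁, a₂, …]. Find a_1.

15

4567 = 23·198 + 13   →  a_0 = 23
198 = 15·13 + 3   →  a_1 = 15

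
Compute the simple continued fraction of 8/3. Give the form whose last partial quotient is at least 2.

8 = 2·3 + 2
3 = 1·2 + 1
2 = 2·1 + 0  (stop)
So 8/3 = [2; 1, 2].

[2; 1, 2]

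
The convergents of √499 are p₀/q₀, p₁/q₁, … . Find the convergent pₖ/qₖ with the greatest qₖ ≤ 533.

4490/201

√499 = [22; 2, 1, 21, 1, 2, 44, …] (period length 6).
Convergents:
  p_0/q_0 = 22/1
  p_1/q_1 = 45/2
  p_2/q_2 = 67/3
  p_3/q_3 = 1452/65
  p_4/q_4 = 1519/68
  p_5/q_5 = 4490/201
  p_6/q_6 = 199079/8912
q_5 = 201 ≤ 533 < 8912 = q_6, so the answer is 4490/201.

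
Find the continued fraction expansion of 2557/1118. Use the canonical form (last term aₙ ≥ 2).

2557 = 2×1118 + 321
1118 = 3×321 + 155
321 = 2×155 + 11
155 = 14×11 + 1
11 = 11×1 + 0  (stop)
So 2557/1118 = [2; 3, 2, 14, 11].

[2; 3, 2, 14, 11]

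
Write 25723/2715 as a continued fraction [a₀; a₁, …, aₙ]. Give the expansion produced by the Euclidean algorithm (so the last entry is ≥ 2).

[9; 2, 9, 3, 1, 3, 9]

25723 = 9×2715 + 1288
2715 = 2×1288 + 139
1288 = 9×139 + 37
139 = 3×37 + 28
37 = 1×28 + 9
28 = 3×9 + 1
9 = 9×1 + 0  (stop)
So 25723/2715 = [9; 2, 9, 3, 1, 3, 9].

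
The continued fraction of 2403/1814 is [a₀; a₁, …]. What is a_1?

2403 = 1·1814 + 589   →  a_0 = 1
1814 = 3·589 + 47   →  a_1 = 3

3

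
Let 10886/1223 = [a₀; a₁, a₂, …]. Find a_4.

3

10886 = 8·1223 + 1102   →  a_0 = 8
1223 = 1·1102 + 121   →  a_1 = 1
1102 = 9·121 + 13   →  a_2 = 9
121 = 9·13 + 4   →  a_3 = 9
13 = 3·4 + 1   →  a_4 = 3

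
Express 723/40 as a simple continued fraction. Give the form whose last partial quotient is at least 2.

723 = 18·40 + 3
40 = 13·3 + 1
3 = 3·1 + 0  (stop)
So 723/40 = [18; 13, 3].

[18; 13, 3]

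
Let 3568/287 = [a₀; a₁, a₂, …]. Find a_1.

2

3568 = 12·287 + 124   →  a_0 = 12
287 = 2·124 + 39   →  a_1 = 2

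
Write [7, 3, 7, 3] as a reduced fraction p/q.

505/69

Fold from the inside: start with 3/1.
  7 + 1/3 = 22/3
  3 + 3/22 = 69/22
  7 + 22/69 = 505/69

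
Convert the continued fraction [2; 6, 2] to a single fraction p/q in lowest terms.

Fold from the inside: start with 2/1.
  6 + 1/2 = 13/2
  2 + 2/13 = 28/13

28/13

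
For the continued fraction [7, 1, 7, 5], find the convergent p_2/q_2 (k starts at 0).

Using pₖ = aₖpₖ₋₁ + pₖ₋₂, qₖ = aₖqₖ₋₁ + qₖ₋₂ (with p₋₁=1, p₋₂=0, q₋₁=0, q₋₂=1):
  k=0: a=7, p=7, q=1
  k=1: a=1, p=8, q=1
  k=2: a=7, p=63, q=8

63/8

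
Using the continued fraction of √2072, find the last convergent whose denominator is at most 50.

√2072 = [45; 1, 1, 12, 1, 1, 90, …] (period length 6).
Convergents:
  p_0/q_0 = 45/1
  p_1/q_1 = 46/1
  p_2/q_2 = 91/2
  p_3/q_3 = 1138/25
  p_4/q_4 = 1229/27
  p_5/q_5 = 2367/52
q_4 = 27 ≤ 50 < 52 = q_5, so the answer is 1229/27.

1229/27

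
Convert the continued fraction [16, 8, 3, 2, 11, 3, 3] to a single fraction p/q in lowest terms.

Fold from the inside: start with 3/1.
  3 + 1/3 = 10/3
  11 + 3/10 = 113/10
  2 + 10/113 = 236/113
  3 + 113/236 = 821/236
  8 + 236/821 = 6804/821
  16 + 821/6804 = 109685/6804

109685/6804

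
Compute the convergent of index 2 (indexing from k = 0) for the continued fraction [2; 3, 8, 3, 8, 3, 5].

Using pₖ = aₖpₖ₋₁ + pₖ₋₂, qₖ = aₖqₖ₋₁ + qₖ₋₂ (with p₋₁=1, p₋₂=0, q₋₁=0, q₋₂=1):
  k=0: a=2, p=2, q=1
  k=1: a=3, p=7, q=3
  k=2: a=8, p=58, q=25

58/25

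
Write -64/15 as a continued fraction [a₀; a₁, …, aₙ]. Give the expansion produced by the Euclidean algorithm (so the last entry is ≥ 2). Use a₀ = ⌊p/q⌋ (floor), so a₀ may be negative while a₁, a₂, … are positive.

-64 = -5×15 + 11
15 = 1×11 + 4
11 = 2×4 + 3
4 = 1×3 + 1
3 = 3×1 + 0  (stop)
So -64/15 = [-5; 1, 2, 1, 3].

[-5; 1, 2, 1, 3]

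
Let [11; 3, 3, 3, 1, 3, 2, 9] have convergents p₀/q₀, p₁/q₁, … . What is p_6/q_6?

4148/367

Using pₖ = aₖpₖ₋₁ + pₖ₋₂, qₖ = aₖqₖ₋₁ + qₖ₋₂ (with p₋₁=1, p₋₂=0, q₋₁=0, q₋₂=1):
  k=0: a=11, p=11, q=1
  k=1: a=3, p=34, q=3
  k=2: a=3, p=113, q=10
  k=3: a=3, p=373, q=33
  k=4: a=1, p=486, q=43
  k=5: a=3, p=1831, q=162
  k=6: a=2, p=4148, q=367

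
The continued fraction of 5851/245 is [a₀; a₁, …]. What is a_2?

7

5851 = 23·245 + 216   →  a_0 = 23
245 = 1·216 + 29   →  a_1 = 1
216 = 7·29 + 13   →  a_2 = 7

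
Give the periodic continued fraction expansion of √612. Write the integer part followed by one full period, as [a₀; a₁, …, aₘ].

[24; 1, 2, 1, 4, 1, 2, 1, 48]

a₀ = ⌊√612⌋ = 24.
With m₀=0, d₀=1 and mₖ₊₁ = dₖaₖ − mₖ, dₖ₊₁ = (n − mₖ₊₁²)/dₖ, aₖ₊₁ = ⌊(a₀+mₖ₊₁)/dₖ₊₁⌋:
  k=1: m=24, d=36, a=1
  k=2: m=12, d=13, a=2
  k=3: m=14, d=32, a=1
  k=4: m=18, d=9, a=4
  k=5: m=18, d=32, a=1
  k=6: m=14, d=13, a=2
  k=7: m=12, d=36, a=1
  k=8: m=24, d=1, a=48
d=1 and a=2a₀=48 at k=8, so the next step gives (m, d) = (24, 36) again — its k=1 value — and the period has length 8.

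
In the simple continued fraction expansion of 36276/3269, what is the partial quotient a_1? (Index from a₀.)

36276 = 11·3269 + 317   →  a_0 = 11
3269 = 10·317 + 99   →  a_1 = 10

10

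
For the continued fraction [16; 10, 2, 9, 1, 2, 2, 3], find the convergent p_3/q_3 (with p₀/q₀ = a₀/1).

Using pₖ = aₖpₖ₋₁ + pₖ₋₂, qₖ = aₖqₖ₋₁ + qₖ₋₂ (with p₋₁=1, p₋₂=0, q₋₁=0, q₋₂=1):
  k=0: a=16, p=16, q=1
  k=1: a=10, p=161, q=10
  k=2: a=2, p=338, q=21
  k=3: a=9, p=3203, q=199

3203/199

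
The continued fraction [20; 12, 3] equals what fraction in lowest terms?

Using pₖ = aₖpₖ₋₁ + pₖ₋₂ and qₖ = aₖqₖ₋₁ + qₖ₋₂:
  k=0: a=20, p=20, q=1
  k=1: a=12, p=241, q=12
  k=2: a=3, p=743, q=37

743/37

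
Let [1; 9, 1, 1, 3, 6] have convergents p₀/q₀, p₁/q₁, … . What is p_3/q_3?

21/19

Using pₖ = aₖpₖ₋₁ + pₖ₋₂, qₖ = aₖqₖ₋₁ + qₖ₋₂ (with p₋₁=1, p₋₂=0, q₋₁=0, q₋₂=1):
  k=0: a=1, p=1, q=1
  k=1: a=9, p=10, q=9
  k=2: a=1, p=11, q=10
  k=3: a=1, p=21, q=19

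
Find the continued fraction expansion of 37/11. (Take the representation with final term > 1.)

[3; 2, 1, 3]

37 = 3×11 + 4
11 = 2×4 + 3
4 = 1×3 + 1
3 = 3×1 + 0  (stop)
So 37/11 = [3; 2, 1, 3].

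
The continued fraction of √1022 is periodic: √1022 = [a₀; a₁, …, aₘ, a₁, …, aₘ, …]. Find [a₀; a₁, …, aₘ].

[31; 1, 30, 1, 62]

a₀ = ⌊√1022⌋ = 31.
With m₀=0, d₀=1 and mₖ₊₁ = dₖaₖ − mₖ, dₖ₊₁ = (n − mₖ₊₁²)/dₖ, aₖ₊₁ = ⌊(a₀+mₖ₊₁)/dₖ₊₁⌋:
  k=1: m=31, d=61, a=1
  k=2: m=30, d=2, a=30
  k=3: m=30, d=61, a=1
  k=4: m=31, d=1, a=62
d=1 and a=2a₀=62 at k=4, so the next step gives (m, d) = (31, 61) again — its k=1 value — and the period has length 4.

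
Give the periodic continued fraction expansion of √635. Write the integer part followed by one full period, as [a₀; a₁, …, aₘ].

[25; 5, 50]

a₀ = ⌊√635⌋ = 25.
With m₀=0, d₀=1 and mₖ₊₁ = dₖaₖ − mₖ, dₖ₊₁ = (n − mₖ₊₁²)/dₖ, aₖ₊₁ = ⌊(a₀+mₖ₊₁)/dₖ₊₁⌋:
  k=1: m=25, d=10, a=5
  k=2: m=25, d=1, a=50
d=1 and a=2a₀=50 at k=2, so the next step gives (m, d) = (25, 10) again — its k=1 value — and the period has length 2.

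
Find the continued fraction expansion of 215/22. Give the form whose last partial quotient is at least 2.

215 = 9·22 + 17
22 = 1·17 + 5
17 = 3·5 + 2
5 = 2·2 + 1
2 = 2·1 + 0  (stop)
So 215/22 = [9; 1, 3, 2, 2].

[9; 1, 3, 2, 2]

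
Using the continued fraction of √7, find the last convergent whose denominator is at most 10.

√7 = [2; 1, 1, 1, 4, …] (period length 4).
Convergents:
  p_0/q_0 = 2/1
  p_1/q_1 = 3/1
  p_2/q_2 = 5/2
  p_3/q_3 = 8/3
  p_4/q_4 = 37/14
q_3 = 3 ≤ 10 < 14 = q_4, so the answer is 8/3.

8/3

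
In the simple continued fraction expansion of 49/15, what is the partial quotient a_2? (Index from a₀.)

1

49 = 3·15 + 4   →  a_0 = 3
15 = 3·4 + 3   →  a_1 = 3
4 = 1·3 + 1   →  a_2 = 1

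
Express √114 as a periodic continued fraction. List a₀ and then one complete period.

a₀ = ⌊√114⌋ = 10.
With m₀=0, d₀=1 and mₖ₊₁ = dₖaₖ − mₖ, dₖ₊₁ = (n − mₖ₊₁²)/dₖ, aₖ₊₁ = ⌊(a₀+mₖ₊₁)/dₖ₊₁⌋:
  k=1: m=10, d=14, a=1
  k=2: m=4, d=7, a=2
  k=3: m=10, d=2, a=10
  k=4: m=10, d=7, a=2
  k=5: m=4, d=14, a=1
  k=6: m=10, d=1, a=20
d=1 and a=2a₀=20 at k=6, so the next step gives (m, d) = (10, 14) again — its k=1 value — and the period has length 6.

[10; 1, 2, 10, 2, 1, 20]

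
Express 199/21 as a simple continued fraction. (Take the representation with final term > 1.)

199 = 9*21 + 10
21 = 2*10 + 1
10 = 10*1 + 0  (stop)
So 199/21 = [9; 2, 10].

[9; 2, 10]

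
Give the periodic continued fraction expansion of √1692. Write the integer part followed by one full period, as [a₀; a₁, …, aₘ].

a₀ = ⌊√1692⌋ = 41.
With m₀=0, d₀=1 and mₖ₊₁ = dₖaₖ − mₖ, dₖ₊₁ = (n − mₖ₊₁²)/dₖ, aₖ₊₁ = ⌊(a₀+mₖ₊₁)/dₖ₊₁⌋:
  k=1: m=41, d=11, a=7
  k=2: m=36, d=36, a=2
  k=3: m=36, d=11, a=7
  k=4: m=41, d=1, a=82
d=1 and a=2a₀=82 at k=4, so the next step gives (m, d) = (41, 11) again — its k=1 value — and the period has length 4.

[41; 7, 2, 7, 82]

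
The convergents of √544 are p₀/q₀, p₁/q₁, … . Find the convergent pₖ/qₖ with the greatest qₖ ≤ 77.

793/34

√544 = [23; 3, 11, 3, 46, …] (period length 4).
Convergents:
  p_0/q_0 = 23/1
  p_1/q_1 = 70/3
  p_2/q_2 = 793/34
  p_3/q_3 = 2449/105
q_2 = 34 ≤ 77 < 105 = q_3, so the answer is 793/34.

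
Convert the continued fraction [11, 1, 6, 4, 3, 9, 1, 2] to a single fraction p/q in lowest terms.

Using pₖ = aₖpₖ₋₁ + pₖ₋₂ and qₖ = aₖqₖ₋₁ + qₖ₋₂:
  k=0: a=11, p=11, q=1
  k=1: a=1, p=12, q=1
  k=2: a=6, p=83, q=7
  k=3: a=4, p=344, q=29
  k=4: a=3, p=1115, q=94
  k=5: a=9, p=10379, q=875
  k=6: a=1, p=11494, q=969
  k=7: a=2, p=33367, q=2813

33367/2813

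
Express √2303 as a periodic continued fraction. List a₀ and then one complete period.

[47; 1, 94]

a₀ = ⌊√2303⌋ = 47.
With m₀=0, d₀=1 and mₖ₊₁ = dₖaₖ − mₖ, dₖ₊₁ = (n − mₖ₊₁²)/dₖ, aₖ₊₁ = ⌊(a₀+mₖ₊₁)/dₖ₊₁⌋:
  k=1: m=47, d=94, a=1
  k=2: m=47, d=1, a=94
d=1 and a=2a₀=94 at k=2, so the next step gives (m, d) = (47, 94) again — its k=1 value — and the period has length 2.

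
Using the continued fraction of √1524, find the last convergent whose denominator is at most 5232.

√1524 = [39; 26, 78, …] (period length 2).
Convergents:
  p_0/q_0 = 39/1
  p_1/q_1 = 1015/26
  p_2/q_2 = 79209/2029
  p_3/q_3 = 2060449/52780
q_2 = 2029 ≤ 5232 < 52780 = q_3, so the answer is 79209/2029.

79209/2029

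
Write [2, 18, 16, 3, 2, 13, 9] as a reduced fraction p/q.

515747/250927

Using pₖ = aₖpₖ₋₁ + pₖ₋₂ and qₖ = aₖqₖ₋₁ + qₖ₋₂:
  k=0: a=2, p=2, q=1
  k=1: a=18, p=37, q=18
  k=2: a=16, p=594, q=289
  k=3: a=3, p=1819, q=885
  k=4: a=2, p=4232, q=2059
  k=5: a=13, p=56835, q=27652
  k=6: a=9, p=515747, q=250927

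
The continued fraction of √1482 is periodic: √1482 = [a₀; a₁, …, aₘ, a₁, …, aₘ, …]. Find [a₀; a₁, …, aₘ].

a₀ = ⌊√1482⌋ = 38.
With m₀=0, d₀=1 and mₖ₊₁ = dₖaₖ − mₖ, dₖ₊₁ = (n − mₖ₊₁²)/dₖ, aₖ₊₁ = ⌊(a₀+mₖ₊₁)/dₖ₊₁⌋:
  k=1: m=38, d=38, a=2
  k=2: m=38, d=1, a=76
d=1 and a=2a₀=76 at k=2, so the next step gives (m, d) = (38, 38) again — its k=1 value — and the period has length 2.

[38; 2, 76]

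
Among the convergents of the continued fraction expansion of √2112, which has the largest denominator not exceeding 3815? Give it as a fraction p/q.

√2112 = [45; 1, 21, 1, 90, …] (period length 4).
Convergents:
  p_0/q_0 = 45/1
  p_1/q_1 = 46/1
  p_2/q_2 = 1011/22
  p_3/q_3 = 1057/23
  p_4/q_4 = 96141/2092
  p_5/q_5 = 97198/2115
  p_6/q_6 = 2137299/46507
q_5 = 2115 ≤ 3815 < 46507 = q_6, so the answer is 97198/2115.

97198/2115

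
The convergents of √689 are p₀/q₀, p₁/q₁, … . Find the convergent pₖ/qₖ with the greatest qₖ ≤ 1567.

22049/840

√689 = [26; 4, 52, …] (period length 2).
Convergents:
  p_0/q_0 = 26/1
  p_1/q_1 = 105/4
  p_2/q_2 = 5486/209
  p_3/q_3 = 22049/840
  p_4/q_4 = 1152034/43889
q_3 = 840 ≤ 1567 < 43889 = q_4, so the answer is 22049/840.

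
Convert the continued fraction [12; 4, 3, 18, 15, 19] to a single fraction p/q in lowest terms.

835567/68315

Using pₖ = aₖpₖ₋₁ + pₖ₋₂ and qₖ = aₖqₖ₋₁ + qₖ₋₂:
  k=0: a=12, p=12, q=1
  k=1: a=4, p=49, q=4
  k=2: a=3, p=159, q=13
  k=3: a=18, p=2911, q=238
  k=4: a=15, p=43824, q=3583
  k=5: a=19, p=835567, q=68315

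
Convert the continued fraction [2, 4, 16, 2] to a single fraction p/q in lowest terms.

301/134

Using pₖ = aₖpₖ₋₁ + pₖ₋₂ and qₖ = aₖqₖ₋₁ + qₖ₋₂:
  k=0: a=2, p=2, q=1
  k=1: a=4, p=9, q=4
  k=2: a=16, p=146, q=65
  k=3: a=2, p=301, q=134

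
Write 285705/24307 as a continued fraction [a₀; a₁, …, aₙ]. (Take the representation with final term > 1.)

[11; 1, 3, 15, 3, 2, 3, 16]

285705 = 11×24307 + 18328
24307 = 1×18328 + 5979
18328 = 3×5979 + 391
5979 = 15×391 + 114
391 = 3×114 + 49
114 = 2×49 + 16
49 = 3×16 + 1
16 = 16×1 + 0  (stop)
So 285705/24307 = [11; 1, 3, 15, 3, 2, 3, 16].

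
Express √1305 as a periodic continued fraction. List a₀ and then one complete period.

[36; 8, 72]

a₀ = ⌊√1305⌋ = 36.
With m₀=0, d₀=1 and mₖ₊₁ = dₖaₖ − mₖ, dₖ₊₁ = (n − mₖ₊₁²)/dₖ, aₖ₊₁ = ⌊(a₀+mₖ₊₁)/dₖ₊₁⌋:
  k=1: m=36, d=9, a=8
  k=2: m=36, d=1, a=72
d=1 and a=2a₀=72 at k=2, so the next step gives (m, d) = (36, 9) again — its k=1 value — and the period has length 2.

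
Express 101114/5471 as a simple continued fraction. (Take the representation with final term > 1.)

101114 = 18·5471 + 2636
5471 = 2·2636 + 199
2636 = 13·199 + 49
199 = 4·49 + 3
49 = 16·3 + 1
3 = 3·1 + 0  (stop)
So 101114/5471 = [18; 2, 13, 4, 16, 3].

[18; 2, 13, 4, 16, 3]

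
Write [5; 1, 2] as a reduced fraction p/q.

17/3

Fold from the inside: start with 2/1.
  1 + 1/2 = 3/2
  5 + 2/3 = 17/3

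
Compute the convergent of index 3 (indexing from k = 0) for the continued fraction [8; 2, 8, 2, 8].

Using pₖ = aₖpₖ₋₁ + pₖ₋₂, qₖ = aₖqₖ₋₁ + qₖ₋₂ (with p₋₁=1, p₋₂=0, q₋₁=0, q₋₂=1):
  k=0: a=8, p=8, q=1
  k=1: a=2, p=17, q=2
  k=2: a=8, p=144, q=17
  k=3: a=2, p=305, q=36

305/36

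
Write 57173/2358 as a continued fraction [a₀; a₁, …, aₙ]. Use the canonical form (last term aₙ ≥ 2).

57173 = 24*2358 + 581
2358 = 4*581 + 34
581 = 17*34 + 3
34 = 11*3 + 1
3 = 3*1 + 0  (stop)
So 57173/2358 = [24; 4, 17, 11, 3].

[24; 4, 17, 11, 3]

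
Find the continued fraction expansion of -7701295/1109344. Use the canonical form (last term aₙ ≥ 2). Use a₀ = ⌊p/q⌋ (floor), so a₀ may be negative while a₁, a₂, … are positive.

-7701295 = -7*1109344 + 64113
1109344 = 17*64113 + 19423
64113 = 3*19423 + 5844
19423 = 3*5844 + 1891
5844 = 3*1891 + 171
1891 = 11*171 + 10
171 = 17*10 + 1
10 = 10*1 + 0  (stop)
So -7701295/1109344 = [-7; 17, 3, 3, 3, 11, 17, 10].

[-7; 17, 3, 3, 3, 11, 17, 10]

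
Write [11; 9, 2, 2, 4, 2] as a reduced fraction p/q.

Fold from the inside: start with 2/1.
  4 + 1/2 = 9/2
  2 + 2/9 = 20/9
  2 + 9/20 = 49/20
  9 + 20/49 = 461/49
  11 + 49/461 = 5120/461

5120/461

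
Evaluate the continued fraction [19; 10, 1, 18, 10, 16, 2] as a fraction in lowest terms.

1325302/69419

Fold from the inside: start with 2/1.
  16 + 1/2 = 33/2
  10 + 2/33 = 332/33
  18 + 33/332 = 6009/332
  1 + 332/6009 = 6341/6009
  10 + 6009/6341 = 69419/6341
  19 + 6341/69419 = 1325302/69419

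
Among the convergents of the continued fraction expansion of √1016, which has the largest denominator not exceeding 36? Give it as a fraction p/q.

√1016 = [31; 1, 6, 1, 62, …] (period length 4).
Convergents:
  p_0/q_0 = 31/1
  p_1/q_1 = 32/1
  p_2/q_2 = 223/7
  p_3/q_3 = 255/8
  p_4/q_4 = 16033/503
q_3 = 8 ≤ 36 < 503 = q_4, so the answer is 255/8.

255/8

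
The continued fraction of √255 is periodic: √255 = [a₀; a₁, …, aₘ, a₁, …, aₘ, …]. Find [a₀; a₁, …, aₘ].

a₀ = ⌊√255⌋ = 15.
With m₀=0, d₀=1 and mₖ₊₁ = dₖaₖ − mₖ, dₖ₊₁ = (n − mₖ₊₁²)/dₖ, aₖ₊₁ = ⌊(a₀+mₖ₊₁)/dₖ₊₁⌋:
  k=1: m=15, d=30, a=1
  k=2: m=15, d=1, a=30
d=1 and a=2a₀=30 at k=2, so the next step gives (m, d) = (15, 30) again — its k=1 value — and the period has length 2.

[15; 1, 30]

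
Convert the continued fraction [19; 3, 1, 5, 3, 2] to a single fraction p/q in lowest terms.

Fold from the inside: start with 2/1.
  3 + 1/2 = 7/2
  5 + 2/7 = 37/7
  1 + 7/37 = 44/37
  3 + 37/44 = 169/44
  19 + 44/169 = 3255/169

3255/169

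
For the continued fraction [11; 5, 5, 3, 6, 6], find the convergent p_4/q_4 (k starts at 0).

5865/524

Using pₖ = aₖpₖ₋₁ + pₖ₋₂, qₖ = aₖqₖ₋₁ + qₖ₋₂ (with p₋₁=1, p₋₂=0, q₋₁=0, q₋₂=1):
  k=0: a=11, p=11, q=1
  k=1: a=5, p=56, q=5
  k=2: a=5, p=291, q=26
  k=3: a=3, p=929, q=83
  k=4: a=6, p=5865, q=524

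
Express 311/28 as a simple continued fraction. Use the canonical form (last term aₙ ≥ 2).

311 = 11*28 + 3
28 = 9*3 + 1
3 = 3*1 + 0  (stop)
So 311/28 = [11; 9, 3].

[11; 9, 3]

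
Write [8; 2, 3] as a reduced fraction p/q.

59/7

Using pₖ = aₖpₖ₋₁ + pₖ₋₂ and qₖ = aₖqₖ₋₁ + qₖ₋₂:
  k=0: a=8, p=8, q=1
  k=1: a=2, p=17, q=2
  k=2: a=3, p=59, q=7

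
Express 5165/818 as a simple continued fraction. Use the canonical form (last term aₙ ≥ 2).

[6; 3, 5, 2, 7, 3]

5165 = 6*818 + 257
818 = 3*257 + 47
257 = 5*47 + 22
47 = 2*22 + 3
22 = 7*3 + 1
3 = 3*1 + 0  (stop)
So 5165/818 = [6; 3, 5, 2, 7, 3].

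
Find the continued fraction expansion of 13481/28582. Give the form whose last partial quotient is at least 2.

13481 = 0×28582 + 13481
28582 = 2×13481 + 1620
13481 = 8×1620 + 521
1620 = 3×521 + 57
521 = 9×57 + 8
57 = 7×8 + 1
8 = 8×1 + 0  (stop)
So 13481/28582 = [0; 2, 8, 3, 9, 7, 8].

[0; 2, 8, 3, 9, 7, 8]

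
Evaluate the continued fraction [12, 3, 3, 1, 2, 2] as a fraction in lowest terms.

Fold from the inside: start with 2/1.
  2 + 1/2 = 5/2
  1 + 2/5 = 7/5
  3 + 5/7 = 26/7
  3 + 7/26 = 85/26
  12 + 26/85 = 1046/85

1046/85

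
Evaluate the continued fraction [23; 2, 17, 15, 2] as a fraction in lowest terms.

Using pₖ = aₖpₖ₋₁ + pₖ₋₂ and qₖ = aₖqₖ₋₁ + qₖ₋₂:
  k=0: a=23, p=23, q=1
  k=1: a=2, p=47, q=2
  k=2: a=17, p=822, q=35
  k=3: a=15, p=12377, q=527
  k=4: a=2, p=25576, q=1089

25576/1089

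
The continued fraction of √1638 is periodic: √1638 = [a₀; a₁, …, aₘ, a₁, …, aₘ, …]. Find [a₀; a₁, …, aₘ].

a₀ = ⌊√1638⌋ = 40.
With m₀=0, d₀=1 and mₖ₊₁ = dₖaₖ − mₖ, dₖ₊₁ = (n − mₖ₊₁²)/dₖ, aₖ₊₁ = ⌊(a₀+mₖ₊₁)/dₖ₊₁⌋:
  k=1: m=40, d=38, a=2
  k=2: m=36, d=9, a=8
  k=3: m=36, d=38, a=2
  k=4: m=40, d=1, a=80
d=1 and a=2a₀=80 at k=4, so the next step gives (m, d) = (40, 38) again — its k=1 value — and the period has length 4.

[40; 2, 8, 2, 80]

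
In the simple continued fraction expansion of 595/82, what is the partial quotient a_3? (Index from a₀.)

9

595 = 7·82 + 21   →  a_0 = 7
82 = 3·21 + 19   →  a_1 = 3
21 = 1·19 + 2   →  a_2 = 1
19 = 9·2 + 1   →  a_3 = 9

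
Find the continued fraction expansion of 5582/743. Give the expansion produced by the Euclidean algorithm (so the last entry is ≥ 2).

[7; 1, 1, 19, 19]

5582 = 7·743 + 381
743 = 1·381 + 362
381 = 1·362 + 19
362 = 19·19 + 1
19 = 19·1 + 0  (stop)
So 5582/743 = [7; 1, 1, 19, 19].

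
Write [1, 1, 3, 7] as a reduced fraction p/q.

51/29

Using pₖ = aₖpₖ₋₁ + pₖ₋₂ and qₖ = aₖqₖ₋₁ + qₖ₋₂:
  k=0: a=1, p=1, q=1
  k=1: a=1, p=2, q=1
  k=2: a=3, p=7, q=4
  k=3: a=7, p=51, q=29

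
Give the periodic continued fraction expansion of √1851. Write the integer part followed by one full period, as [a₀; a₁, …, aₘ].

[43; 43, 86]

a₀ = ⌊√1851⌋ = 43.
With m₀=0, d₀=1 and mₖ₊₁ = dₖaₖ − mₖ, dₖ₊₁ = (n − mₖ₊₁²)/dₖ, aₖ₊₁ = ⌊(a₀+mₖ₊₁)/dₖ₊₁⌋:
  k=1: m=43, d=2, a=43
  k=2: m=43, d=1, a=86
d=1 and a=2a₀=86 at k=2, so the next step gives (m, d) = (43, 2) again — its k=1 value — and the period has length 2.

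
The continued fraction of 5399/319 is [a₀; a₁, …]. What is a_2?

12

5399 = 16·319 + 295   →  a_0 = 16
319 = 1·295 + 24   →  a_1 = 1
295 = 12·24 + 7   →  a_2 = 12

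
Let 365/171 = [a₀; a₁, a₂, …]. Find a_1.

7

365 = 2·171 + 23   →  a_0 = 2
171 = 7·23 + 10   →  a_1 = 7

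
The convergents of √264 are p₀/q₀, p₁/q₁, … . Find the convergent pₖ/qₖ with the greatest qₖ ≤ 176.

2096/129

√264 = [16; 4, 32, …] (period length 2).
Convergents:
  p_0/q_0 = 16/1
  p_1/q_1 = 65/4
  p_2/q_2 = 2096/129
  p_3/q_3 = 8449/520
q_2 = 129 ≤ 176 < 520 = q_3, so the answer is 2096/129.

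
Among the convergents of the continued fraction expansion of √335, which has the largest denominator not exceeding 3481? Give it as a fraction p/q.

√335 = [18; 3, 3, 3, 36, …] (period length 4).
Convergents:
  p_0/q_0 = 18/1
  p_1/q_1 = 55/3
  p_2/q_2 = 183/10
  p_3/q_3 = 604/33
  p_4/q_4 = 21927/1198
  p_5/q_5 = 66385/3627
q_4 = 1198 ≤ 3481 < 3627 = q_5, so the answer is 21927/1198.

21927/1198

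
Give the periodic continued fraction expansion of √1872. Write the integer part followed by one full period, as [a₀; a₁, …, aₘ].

a₀ = ⌊√1872⌋ = 43.
With m₀=0, d₀=1 and mₖ₊₁ = dₖaₖ − mₖ, dₖ₊₁ = (n − mₖ₊₁²)/dₖ, aₖ₊₁ = ⌊(a₀+mₖ₊₁)/dₖ₊₁⌋:
  k=1: m=43, d=23, a=3
  k=2: m=26, d=52, a=1
  k=3: m=26, d=23, a=3
  k=4: m=43, d=1, a=86
d=1 and a=2a₀=86 at k=4, so the next step gives (m, d) = (43, 23) again — its k=1 value — and the period has length 4.

[43; 3, 1, 3, 86]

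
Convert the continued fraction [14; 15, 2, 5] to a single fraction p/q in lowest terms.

Using pₖ = aₖpₖ₋₁ + pₖ₋₂ and qₖ = aₖqₖ₋₁ + qₖ₋₂:
  k=0: a=14, p=14, q=1
  k=1: a=15, p=211, q=15
  k=2: a=2, p=436, q=31
  k=3: a=5, p=2391, q=170

2391/170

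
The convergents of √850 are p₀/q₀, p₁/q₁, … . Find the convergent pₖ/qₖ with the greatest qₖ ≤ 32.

√850 = [29; 6, 2, 6, 58, …] (period length 4).
Convergents:
  p_0/q_0 = 29/1
  p_1/q_1 = 175/6
  p_2/q_2 = 379/13
  p_3/q_3 = 2449/84
q_2 = 13 ≤ 32 < 84 = q_3, so the answer is 379/13.

379/13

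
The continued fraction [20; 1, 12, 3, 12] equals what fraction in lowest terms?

Fold from the inside: start with 12/1.
  3 + 1/12 = 37/12
  12 + 12/37 = 456/37
  1 + 37/456 = 493/456
  20 + 456/493 = 10316/493

10316/493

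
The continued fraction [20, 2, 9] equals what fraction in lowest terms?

389/19

Using pₖ = aₖpₖ₋₁ + pₖ₋₂ and qₖ = aₖqₖ₋₁ + qₖ₋₂:
  k=0: a=20, p=20, q=1
  k=1: a=2, p=41, q=2
  k=2: a=9, p=389, q=19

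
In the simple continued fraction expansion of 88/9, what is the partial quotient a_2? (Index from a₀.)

3

88 = 9·9 + 7   →  a_0 = 9
9 = 1·7 + 2   →  a_1 = 1
7 = 3·2 + 1   →  a_2 = 3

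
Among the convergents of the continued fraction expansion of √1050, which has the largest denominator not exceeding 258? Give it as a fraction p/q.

3532/109

√1050 = [32; 2, 2, 10, 2, 2, 64, …] (period length 6).
Convergents:
  p_0/q_0 = 32/1
  p_1/q_1 = 65/2
  p_2/q_2 = 162/5
  p_3/q_3 = 1685/52
  p_4/q_4 = 3532/109
  p_5/q_5 = 8749/270
q_4 = 109 ≤ 258 < 270 = q_5, so the answer is 3532/109.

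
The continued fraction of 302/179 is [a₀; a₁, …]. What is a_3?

302 = 1·179 + 123   →  a_0 = 1
179 = 1·123 + 56   →  a_1 = 1
123 = 2·56 + 11   →  a_2 = 2
56 = 5·11 + 1   →  a_3 = 5

5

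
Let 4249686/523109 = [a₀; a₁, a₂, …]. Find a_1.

4249686 = 8·523109 + 64814   →  a_0 = 8
523109 = 8·64814 + 4597   →  a_1 = 8

8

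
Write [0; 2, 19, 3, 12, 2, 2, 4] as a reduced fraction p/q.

16252/33345

Using pₖ = aₖpₖ₋₁ + pₖ₋₂ and qₖ = aₖqₖ₋₁ + qₖ₋₂:
  k=0: a=0, p=0, q=1
  k=1: a=2, p=1, q=2
  k=2: a=19, p=19, q=39
  k=3: a=3, p=58, q=119
  k=4: a=12, p=715, q=1467
  k=5: a=2, p=1488, q=3053
  k=6: a=2, p=3691, q=7573
  k=7: a=4, p=16252, q=33345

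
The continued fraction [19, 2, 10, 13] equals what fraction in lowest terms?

Using pₖ = aₖpₖ₋₁ + pₖ₋₂ and qₖ = aₖqₖ₋₁ + qₖ₋₂:
  k=0: a=19, p=19, q=1
  k=1: a=2, p=39, q=2
  k=2: a=10, p=409, q=21
  k=3: a=13, p=5356, q=275

5356/275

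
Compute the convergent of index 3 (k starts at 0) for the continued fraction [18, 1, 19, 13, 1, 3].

4946/261

Using pₖ = aₖpₖ₋₁ + pₖ₋₂, qₖ = aₖqₖ₋₁ + qₖ₋₂ (with p₋₁=1, p₋₂=0, q₋₁=0, q₋₂=1):
  k=0: a=18, p=18, q=1
  k=1: a=1, p=19, q=1
  k=2: a=19, p=379, q=20
  k=3: a=13, p=4946, q=261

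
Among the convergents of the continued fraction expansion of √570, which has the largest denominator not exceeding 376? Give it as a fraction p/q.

√570 = [23; 1, 6, 1, 46, …] (period length 4).
Convergents:
  p_0/q_0 = 23/1
  p_1/q_1 = 24/1
  p_2/q_2 = 167/7
  p_3/q_3 = 191/8
  p_4/q_4 = 8953/375
  p_5/q_5 = 9144/383
q_4 = 375 ≤ 376 < 383 = q_5, so the answer is 8953/375.

8953/375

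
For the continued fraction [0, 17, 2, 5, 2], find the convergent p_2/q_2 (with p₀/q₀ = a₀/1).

Using pₖ = aₖpₖ₋₁ + pₖ₋₂, qₖ = aₖqₖ₋₁ + qₖ₋₂ (with p₋₁=1, p₋₂=0, q₋₁=0, q₋₂=1):
  k=0: a=0, p=0, q=1
  k=1: a=17, p=1, q=17
  k=2: a=2, p=2, q=35

2/35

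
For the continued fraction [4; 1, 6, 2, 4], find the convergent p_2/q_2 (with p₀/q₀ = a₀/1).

34/7

Using pₖ = aₖpₖ₋₁ + pₖ₋₂, qₖ = aₖqₖ₋₁ + qₖ₋₂ (with p₋₁=1, p₋₂=0, q₋₁=0, q₋₂=1):
  k=0: a=4, p=4, q=1
  k=1: a=1, p=5, q=1
  k=2: a=6, p=34, q=7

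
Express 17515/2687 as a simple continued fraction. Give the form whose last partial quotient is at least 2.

17515 = 6*2687 + 1393
2687 = 1*1393 + 1294
1393 = 1*1294 + 99
1294 = 13*99 + 7
99 = 14*7 + 1
7 = 7*1 + 0  (stop)
So 17515/2687 = [6; 1, 1, 13, 14, 7].

[6; 1, 1, 13, 14, 7]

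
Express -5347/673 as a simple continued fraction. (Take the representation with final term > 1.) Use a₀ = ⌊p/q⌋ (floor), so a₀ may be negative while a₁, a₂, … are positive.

-5347 = -8·673 + 37
673 = 18·37 + 7
37 = 5·7 + 2
7 = 3·2 + 1
2 = 2·1 + 0  (stop)
So -5347/673 = [-8; 18, 5, 3, 2].

[-8; 18, 5, 3, 2]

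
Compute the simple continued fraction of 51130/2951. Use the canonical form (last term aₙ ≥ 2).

51130 = 17·2951 + 963
2951 = 3·963 + 62
963 = 15·62 + 33
62 = 1·33 + 29
33 = 1·29 + 4
29 = 7·4 + 1
4 = 4·1 + 0  (stop)
So 51130/2951 = [17; 3, 15, 1, 1, 7, 4].

[17; 3, 15, 1, 1, 7, 4]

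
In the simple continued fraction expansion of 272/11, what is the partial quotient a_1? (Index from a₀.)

1

272 = 24·11 + 8   →  a_0 = 24
11 = 1·8 + 3   →  a_1 = 1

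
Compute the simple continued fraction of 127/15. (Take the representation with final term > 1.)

127 = 8×15 + 7
15 = 2×7 + 1
7 = 7×1 + 0  (stop)
So 127/15 = [8; 2, 7].

[8; 2, 7]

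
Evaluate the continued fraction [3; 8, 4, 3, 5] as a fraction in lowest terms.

1773/568

Fold from the inside: start with 5/1.
  3 + 1/5 = 16/5
  4 + 5/16 = 69/16
  8 + 16/69 = 568/69
  3 + 69/568 = 1773/568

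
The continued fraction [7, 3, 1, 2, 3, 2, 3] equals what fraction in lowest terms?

Using pₖ = aₖpₖ₋₁ + pₖ₋₂ and qₖ = aₖqₖ₋₁ + qₖ₋₂:
  k=0: a=7, p=7, q=1
  k=1: a=3, p=22, q=3
  k=2: a=1, p=29, q=4
  k=3: a=2, p=80, q=11
  k=4: a=3, p=269, q=37
  k=5: a=2, p=618, q=85
  k=6: a=3, p=2123, q=292

2123/292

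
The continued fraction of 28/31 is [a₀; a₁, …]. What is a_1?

1

28 = 0·31 + 28   →  a_0 = 0
31 = 1·28 + 3   →  a_1 = 1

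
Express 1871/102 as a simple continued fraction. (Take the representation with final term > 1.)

1871 = 18*102 + 35
102 = 2*35 + 32
35 = 1*32 + 3
32 = 10*3 + 2
3 = 1*2 + 1
2 = 2*1 + 0  (stop)
So 1871/102 = [18; 2, 1, 10, 1, 2].

[18; 2, 1, 10, 1, 2]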